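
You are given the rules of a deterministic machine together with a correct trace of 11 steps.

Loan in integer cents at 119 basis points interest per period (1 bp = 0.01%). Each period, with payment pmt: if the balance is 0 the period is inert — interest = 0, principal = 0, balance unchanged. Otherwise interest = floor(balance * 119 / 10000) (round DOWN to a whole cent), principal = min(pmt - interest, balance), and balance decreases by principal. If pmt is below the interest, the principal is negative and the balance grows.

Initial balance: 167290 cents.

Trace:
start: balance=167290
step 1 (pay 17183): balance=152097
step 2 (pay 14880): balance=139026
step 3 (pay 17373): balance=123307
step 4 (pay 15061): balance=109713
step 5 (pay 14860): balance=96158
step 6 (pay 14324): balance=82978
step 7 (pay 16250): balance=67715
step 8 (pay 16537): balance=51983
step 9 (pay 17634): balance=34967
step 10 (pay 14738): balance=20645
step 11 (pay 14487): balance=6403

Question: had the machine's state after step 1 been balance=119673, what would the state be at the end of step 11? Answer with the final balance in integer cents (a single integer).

0

state after step 1 := balance=119673
step 2 (pay 14880): balance=106217
step 3 (pay 17373): balance=90107
step 4 (pay 15061): balance=76118
step 5 (pay 14860): balance=62163
step 6 (pay 14324): balance=48578
step 7 (pay 16250): balance=32906
step 8 (pay 16537): balance=16760
step 9 (pay 17634): balance=0
step 10 (pay 14738): balance=0
step 11 (pay 14487): balance=0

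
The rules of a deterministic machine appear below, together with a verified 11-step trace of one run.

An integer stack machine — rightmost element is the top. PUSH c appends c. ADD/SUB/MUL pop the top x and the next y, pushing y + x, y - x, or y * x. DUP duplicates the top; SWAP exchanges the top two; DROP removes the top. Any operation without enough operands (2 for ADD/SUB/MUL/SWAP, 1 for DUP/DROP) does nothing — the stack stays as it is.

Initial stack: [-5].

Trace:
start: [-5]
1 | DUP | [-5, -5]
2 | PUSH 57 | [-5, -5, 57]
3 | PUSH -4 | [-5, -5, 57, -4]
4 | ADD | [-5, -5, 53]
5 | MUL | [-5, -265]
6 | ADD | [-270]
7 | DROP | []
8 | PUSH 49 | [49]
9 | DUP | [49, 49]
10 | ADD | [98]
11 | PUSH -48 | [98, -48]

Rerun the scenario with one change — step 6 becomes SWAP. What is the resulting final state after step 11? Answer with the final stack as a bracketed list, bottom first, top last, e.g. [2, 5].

[-265, 98, -48]

(re-executing from step 6 with the substitution; state before step 6: [-5, -265])
6 | SWAP | [-265, -5]
7 | DROP | [-265]
8 | PUSH 49 | [-265, 49]
9 | DUP | [-265, 49, 49]
10 | ADD | [-265, 98]
11 | PUSH -48 | [-265, 98, -48]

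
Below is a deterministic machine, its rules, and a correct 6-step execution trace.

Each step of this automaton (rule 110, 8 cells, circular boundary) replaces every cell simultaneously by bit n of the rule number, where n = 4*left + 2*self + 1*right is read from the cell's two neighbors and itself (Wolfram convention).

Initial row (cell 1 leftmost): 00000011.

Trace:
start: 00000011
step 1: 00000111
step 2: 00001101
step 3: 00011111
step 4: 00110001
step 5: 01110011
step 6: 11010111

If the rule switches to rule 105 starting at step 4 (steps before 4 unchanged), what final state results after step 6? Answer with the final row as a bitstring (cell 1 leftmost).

(re-executing steps 4..6 under rule 105; state before step 4: 00011111)
step 4: 01010001
step 5: 10100100
step 6: 01000000

01000000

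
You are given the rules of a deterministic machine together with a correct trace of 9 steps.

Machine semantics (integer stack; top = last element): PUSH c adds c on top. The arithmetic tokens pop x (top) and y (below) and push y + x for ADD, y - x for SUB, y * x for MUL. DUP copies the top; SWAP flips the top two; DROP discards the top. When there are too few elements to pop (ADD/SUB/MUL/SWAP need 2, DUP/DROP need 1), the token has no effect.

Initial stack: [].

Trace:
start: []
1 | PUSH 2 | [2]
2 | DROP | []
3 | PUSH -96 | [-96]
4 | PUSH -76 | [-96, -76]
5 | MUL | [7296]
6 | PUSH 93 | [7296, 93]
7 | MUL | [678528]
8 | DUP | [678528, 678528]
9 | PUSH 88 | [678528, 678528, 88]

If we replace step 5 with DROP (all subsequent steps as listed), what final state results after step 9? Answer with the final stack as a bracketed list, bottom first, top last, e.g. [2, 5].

[-8928, -8928, 88]

(re-executing from step 5 with the substitution; state before step 5: [-96, -76])
5 | DROP | [-96]
6 | PUSH 93 | [-96, 93]
7 | MUL | [-8928]
8 | DUP | [-8928, -8928]
9 | PUSH 88 | [-8928, -8928, 88]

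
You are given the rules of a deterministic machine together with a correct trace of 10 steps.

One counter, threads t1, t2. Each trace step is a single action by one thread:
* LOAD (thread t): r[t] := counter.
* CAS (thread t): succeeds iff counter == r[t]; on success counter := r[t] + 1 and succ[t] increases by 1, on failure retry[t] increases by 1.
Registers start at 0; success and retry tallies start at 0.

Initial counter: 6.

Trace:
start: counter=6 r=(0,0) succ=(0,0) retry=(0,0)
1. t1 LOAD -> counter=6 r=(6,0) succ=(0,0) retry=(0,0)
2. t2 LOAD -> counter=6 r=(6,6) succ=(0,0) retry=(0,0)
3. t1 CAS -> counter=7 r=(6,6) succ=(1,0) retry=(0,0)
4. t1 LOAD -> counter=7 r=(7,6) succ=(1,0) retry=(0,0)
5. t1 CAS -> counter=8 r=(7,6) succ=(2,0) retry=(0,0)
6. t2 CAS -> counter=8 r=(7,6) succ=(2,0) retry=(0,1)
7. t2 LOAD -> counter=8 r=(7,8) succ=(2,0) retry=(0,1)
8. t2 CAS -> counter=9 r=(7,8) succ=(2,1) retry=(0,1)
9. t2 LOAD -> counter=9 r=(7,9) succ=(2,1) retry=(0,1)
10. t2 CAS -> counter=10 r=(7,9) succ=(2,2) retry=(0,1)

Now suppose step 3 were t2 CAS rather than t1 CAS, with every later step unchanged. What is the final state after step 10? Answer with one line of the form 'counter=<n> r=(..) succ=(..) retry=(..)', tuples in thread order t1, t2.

counter=10 r=(7,9) succ=(1,3) retry=(0,1)

(re-executing from step 3 with the substitution; state before step 3: counter=6 r=(6,6) succ=(0,0) retry=(0,0))
3. t2 CAS -> counter=7 r=(6,6) succ=(0,1) retry=(0,0)
4. t1 LOAD -> counter=7 r=(7,6) succ=(0,1) retry=(0,0)
5. t1 CAS -> counter=8 r=(7,6) succ=(1,1) retry=(0,0)
6. t2 CAS -> counter=8 r=(7,6) succ=(1,1) retry=(0,1)
7. t2 LOAD -> counter=8 r=(7,8) succ=(1,1) retry=(0,1)
8. t2 CAS -> counter=9 r=(7,8) succ=(1,2) retry=(0,1)
9. t2 LOAD -> counter=9 r=(7,9) succ=(1,2) retry=(0,1)
10. t2 CAS -> counter=10 r=(7,9) succ=(1,3) retry=(0,1)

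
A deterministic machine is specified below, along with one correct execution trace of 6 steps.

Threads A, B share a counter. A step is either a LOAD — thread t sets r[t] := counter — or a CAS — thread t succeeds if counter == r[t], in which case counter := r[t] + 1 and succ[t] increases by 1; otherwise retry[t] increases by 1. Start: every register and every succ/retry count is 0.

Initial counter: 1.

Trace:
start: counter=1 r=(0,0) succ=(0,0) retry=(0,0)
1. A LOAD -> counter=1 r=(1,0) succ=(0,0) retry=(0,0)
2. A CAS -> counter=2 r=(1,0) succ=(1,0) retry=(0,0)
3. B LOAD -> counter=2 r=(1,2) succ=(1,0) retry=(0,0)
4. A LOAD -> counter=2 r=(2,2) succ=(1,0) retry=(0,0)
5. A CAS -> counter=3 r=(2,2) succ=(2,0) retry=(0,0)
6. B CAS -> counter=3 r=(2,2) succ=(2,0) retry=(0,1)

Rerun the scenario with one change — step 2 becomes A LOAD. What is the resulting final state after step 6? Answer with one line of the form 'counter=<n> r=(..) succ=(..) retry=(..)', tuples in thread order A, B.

counter=2 r=(1,1) succ=(1,0) retry=(0,1)

(re-executing from step 2 with the substitution; state before step 2: counter=1 r=(1,0) succ=(0,0) retry=(0,0))
2. A LOAD -> counter=1 r=(1,0) succ=(0,0) retry=(0,0)
3. B LOAD -> counter=1 r=(1,1) succ=(0,0) retry=(0,0)
4. A LOAD -> counter=1 r=(1,1) succ=(0,0) retry=(0,0)
5. A CAS -> counter=2 r=(1,1) succ=(1,0) retry=(0,0)
6. B CAS -> counter=2 r=(1,1) succ=(1,0) retry=(0,1)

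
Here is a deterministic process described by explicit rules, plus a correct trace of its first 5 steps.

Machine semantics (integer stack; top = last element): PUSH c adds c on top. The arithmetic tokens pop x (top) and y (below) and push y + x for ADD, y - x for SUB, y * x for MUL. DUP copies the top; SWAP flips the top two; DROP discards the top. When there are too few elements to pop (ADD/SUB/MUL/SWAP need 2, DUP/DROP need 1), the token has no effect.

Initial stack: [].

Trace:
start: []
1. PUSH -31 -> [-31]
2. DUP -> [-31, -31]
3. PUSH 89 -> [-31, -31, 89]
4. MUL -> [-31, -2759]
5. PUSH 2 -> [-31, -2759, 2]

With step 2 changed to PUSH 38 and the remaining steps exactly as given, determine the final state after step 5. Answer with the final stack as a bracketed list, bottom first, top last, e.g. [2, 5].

(re-executing from step 2 with the substitution; state before step 2: [-31])
2. PUSH 38 -> [-31, 38]
3. PUSH 89 -> [-31, 38, 89]
4. MUL -> [-31, 3382]
5. PUSH 2 -> [-31, 3382, 2]

[-31, 3382, 2]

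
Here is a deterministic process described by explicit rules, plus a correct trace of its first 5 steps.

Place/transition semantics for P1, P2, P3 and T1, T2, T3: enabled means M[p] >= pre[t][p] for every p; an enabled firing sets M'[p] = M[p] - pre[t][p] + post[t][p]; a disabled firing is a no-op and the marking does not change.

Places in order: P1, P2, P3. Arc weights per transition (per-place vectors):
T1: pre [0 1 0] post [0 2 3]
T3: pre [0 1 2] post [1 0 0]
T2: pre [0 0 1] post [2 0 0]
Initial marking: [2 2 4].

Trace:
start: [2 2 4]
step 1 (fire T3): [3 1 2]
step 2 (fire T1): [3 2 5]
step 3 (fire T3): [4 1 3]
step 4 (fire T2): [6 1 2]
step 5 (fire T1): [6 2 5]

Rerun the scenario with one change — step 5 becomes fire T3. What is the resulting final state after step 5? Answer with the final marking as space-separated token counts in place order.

7 0 0

(re-executing from step 5 with the substitution; state before step 5: [6 1 2])
step 5 (fire T3): [7 0 0]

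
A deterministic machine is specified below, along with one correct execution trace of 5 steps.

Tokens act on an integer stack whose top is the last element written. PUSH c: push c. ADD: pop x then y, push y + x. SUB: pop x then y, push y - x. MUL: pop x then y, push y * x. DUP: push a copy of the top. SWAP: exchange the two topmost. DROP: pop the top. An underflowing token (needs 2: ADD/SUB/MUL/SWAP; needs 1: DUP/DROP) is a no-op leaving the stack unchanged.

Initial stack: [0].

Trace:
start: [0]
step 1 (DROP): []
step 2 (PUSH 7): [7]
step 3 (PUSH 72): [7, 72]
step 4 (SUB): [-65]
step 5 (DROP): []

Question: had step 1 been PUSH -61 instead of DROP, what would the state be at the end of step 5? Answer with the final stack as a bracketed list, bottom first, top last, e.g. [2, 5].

[0, -61]

(re-executing from step 1 with the substitution; state before step 1: [0])
step 1 (PUSH -61): [0, -61]
step 2 (PUSH 7): [0, -61, 7]
step 3 (PUSH 72): [0, -61, 7, 72]
step 4 (SUB): [0, -61, -65]
step 5 (DROP): [0, -61]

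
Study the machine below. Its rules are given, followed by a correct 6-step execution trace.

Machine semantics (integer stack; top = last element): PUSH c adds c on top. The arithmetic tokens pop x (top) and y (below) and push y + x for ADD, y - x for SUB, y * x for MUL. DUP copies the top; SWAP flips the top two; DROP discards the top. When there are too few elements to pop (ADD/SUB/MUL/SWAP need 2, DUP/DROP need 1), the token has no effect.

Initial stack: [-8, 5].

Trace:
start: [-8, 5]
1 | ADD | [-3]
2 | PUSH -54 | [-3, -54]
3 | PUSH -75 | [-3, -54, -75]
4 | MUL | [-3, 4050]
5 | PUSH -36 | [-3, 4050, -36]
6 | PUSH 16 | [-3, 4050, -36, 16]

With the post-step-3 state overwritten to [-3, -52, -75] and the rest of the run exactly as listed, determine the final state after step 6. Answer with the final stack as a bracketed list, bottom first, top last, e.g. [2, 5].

[-3, 3900, -36, 16]

state after step 3 := [-3, -52, -75]
4 | MUL | [-3, 3900]
5 | PUSH -36 | [-3, 3900, -36]
6 | PUSH 16 | [-3, 3900, -36, 16]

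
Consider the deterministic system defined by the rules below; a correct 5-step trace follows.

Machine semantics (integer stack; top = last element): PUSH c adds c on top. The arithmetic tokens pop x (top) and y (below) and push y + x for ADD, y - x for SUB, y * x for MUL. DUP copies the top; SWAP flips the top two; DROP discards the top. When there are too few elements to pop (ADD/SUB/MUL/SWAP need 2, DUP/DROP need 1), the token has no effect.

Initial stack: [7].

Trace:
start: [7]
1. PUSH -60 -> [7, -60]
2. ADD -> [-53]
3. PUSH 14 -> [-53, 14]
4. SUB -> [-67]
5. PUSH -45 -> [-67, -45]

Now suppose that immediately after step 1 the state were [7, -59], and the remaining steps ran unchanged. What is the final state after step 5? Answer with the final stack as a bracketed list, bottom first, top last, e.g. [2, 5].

state after step 1 := [7, -59]
2. ADD -> [-52]
3. PUSH 14 -> [-52, 14]
4. SUB -> [-66]
5. PUSH -45 -> [-66, -45]

[-66, -45]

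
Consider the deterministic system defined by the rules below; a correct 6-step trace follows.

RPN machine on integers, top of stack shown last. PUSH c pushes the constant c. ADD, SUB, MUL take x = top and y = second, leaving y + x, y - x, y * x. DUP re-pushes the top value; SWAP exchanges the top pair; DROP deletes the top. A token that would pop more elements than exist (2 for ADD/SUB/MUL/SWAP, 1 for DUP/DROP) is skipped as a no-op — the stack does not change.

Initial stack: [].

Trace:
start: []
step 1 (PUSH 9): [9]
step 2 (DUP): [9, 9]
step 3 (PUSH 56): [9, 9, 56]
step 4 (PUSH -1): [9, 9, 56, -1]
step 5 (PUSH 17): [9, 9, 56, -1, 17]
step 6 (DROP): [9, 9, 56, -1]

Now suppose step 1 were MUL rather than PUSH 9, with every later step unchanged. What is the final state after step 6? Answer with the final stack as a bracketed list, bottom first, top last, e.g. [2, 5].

(re-executing from step 1 with the substitution; state before step 1: [])
step 1 (MUL): []
step 2 (DUP): []
step 3 (PUSH 56): [56]
step 4 (PUSH -1): [56, -1]
step 5 (PUSH 17): [56, -1, 17]
step 6 (DROP): [56, -1]

[56, -1]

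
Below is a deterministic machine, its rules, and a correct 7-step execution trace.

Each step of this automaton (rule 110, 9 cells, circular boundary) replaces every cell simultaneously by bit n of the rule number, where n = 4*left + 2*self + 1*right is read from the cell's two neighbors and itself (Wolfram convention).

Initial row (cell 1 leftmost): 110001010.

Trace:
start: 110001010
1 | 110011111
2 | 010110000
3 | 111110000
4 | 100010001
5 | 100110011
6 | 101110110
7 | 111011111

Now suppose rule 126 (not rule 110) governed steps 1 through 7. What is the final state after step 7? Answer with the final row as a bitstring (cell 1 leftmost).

111011111

(re-executing steps 1..7 under rule 126; state before step 1: 110001010)
1 | 111011111
2 | 001110000
3 | 011011000
4 | 111111100
5 | 100000111
6 | 110001100
7 | 111011111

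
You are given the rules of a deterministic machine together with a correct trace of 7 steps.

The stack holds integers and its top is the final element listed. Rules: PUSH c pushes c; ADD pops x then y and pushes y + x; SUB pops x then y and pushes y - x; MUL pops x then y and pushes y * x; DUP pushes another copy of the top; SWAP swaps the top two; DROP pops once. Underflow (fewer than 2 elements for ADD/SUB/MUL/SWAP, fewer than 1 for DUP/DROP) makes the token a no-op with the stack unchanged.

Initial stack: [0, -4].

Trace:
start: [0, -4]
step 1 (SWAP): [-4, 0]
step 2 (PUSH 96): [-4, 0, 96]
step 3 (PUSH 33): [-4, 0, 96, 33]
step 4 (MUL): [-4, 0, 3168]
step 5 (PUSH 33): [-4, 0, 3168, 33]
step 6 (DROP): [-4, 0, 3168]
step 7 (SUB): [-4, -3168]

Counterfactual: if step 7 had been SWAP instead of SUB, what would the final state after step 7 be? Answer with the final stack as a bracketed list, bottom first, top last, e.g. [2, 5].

[-4, 3168, 0]

(re-executing from step 7 with the substitution; state before step 7: [-4, 0, 3168])
step 7 (SWAP): [-4, 3168, 0]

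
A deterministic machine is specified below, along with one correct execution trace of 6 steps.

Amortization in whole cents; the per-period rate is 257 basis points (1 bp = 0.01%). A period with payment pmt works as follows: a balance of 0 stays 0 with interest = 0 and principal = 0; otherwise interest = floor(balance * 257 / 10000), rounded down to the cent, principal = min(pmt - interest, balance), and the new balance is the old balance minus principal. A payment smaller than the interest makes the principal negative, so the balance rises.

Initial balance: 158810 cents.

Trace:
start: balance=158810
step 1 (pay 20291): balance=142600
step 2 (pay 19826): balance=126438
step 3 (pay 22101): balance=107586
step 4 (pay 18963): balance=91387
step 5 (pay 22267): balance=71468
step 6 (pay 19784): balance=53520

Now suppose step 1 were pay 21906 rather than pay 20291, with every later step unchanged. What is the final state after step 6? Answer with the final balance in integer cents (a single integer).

(re-executing from step 1 with the substitution; state before step 1: balance=158810)
step 1 (pay 21906): balance=140985
step 2 (pay 19826): balance=124782
step 3 (pay 22101): balance=105887
step 4 (pay 18963): balance=89645
step 5 (pay 22267): balance=69681
step 6 (pay 19784): balance=51687

51687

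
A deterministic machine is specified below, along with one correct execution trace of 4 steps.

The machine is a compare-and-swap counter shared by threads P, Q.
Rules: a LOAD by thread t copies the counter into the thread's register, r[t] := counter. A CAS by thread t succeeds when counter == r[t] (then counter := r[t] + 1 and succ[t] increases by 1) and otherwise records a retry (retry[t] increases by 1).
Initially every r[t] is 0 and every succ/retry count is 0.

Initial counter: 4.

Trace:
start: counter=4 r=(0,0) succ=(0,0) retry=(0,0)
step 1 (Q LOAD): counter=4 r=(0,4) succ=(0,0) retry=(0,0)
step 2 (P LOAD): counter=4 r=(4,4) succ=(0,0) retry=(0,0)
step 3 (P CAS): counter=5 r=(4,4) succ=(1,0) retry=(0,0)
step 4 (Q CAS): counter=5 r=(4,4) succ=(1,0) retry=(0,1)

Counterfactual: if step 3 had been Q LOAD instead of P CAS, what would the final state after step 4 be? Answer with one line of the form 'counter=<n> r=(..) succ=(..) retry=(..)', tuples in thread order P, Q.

(re-executing from step 3 with the substitution; state before step 3: counter=4 r=(4,4) succ=(0,0) retry=(0,0))
step 3 (Q LOAD): counter=4 r=(4,4) succ=(0,0) retry=(0,0)
step 4 (Q CAS): counter=5 r=(4,4) succ=(0,1) retry=(0,0)

counter=5 r=(4,4) succ=(0,1) retry=(0,0)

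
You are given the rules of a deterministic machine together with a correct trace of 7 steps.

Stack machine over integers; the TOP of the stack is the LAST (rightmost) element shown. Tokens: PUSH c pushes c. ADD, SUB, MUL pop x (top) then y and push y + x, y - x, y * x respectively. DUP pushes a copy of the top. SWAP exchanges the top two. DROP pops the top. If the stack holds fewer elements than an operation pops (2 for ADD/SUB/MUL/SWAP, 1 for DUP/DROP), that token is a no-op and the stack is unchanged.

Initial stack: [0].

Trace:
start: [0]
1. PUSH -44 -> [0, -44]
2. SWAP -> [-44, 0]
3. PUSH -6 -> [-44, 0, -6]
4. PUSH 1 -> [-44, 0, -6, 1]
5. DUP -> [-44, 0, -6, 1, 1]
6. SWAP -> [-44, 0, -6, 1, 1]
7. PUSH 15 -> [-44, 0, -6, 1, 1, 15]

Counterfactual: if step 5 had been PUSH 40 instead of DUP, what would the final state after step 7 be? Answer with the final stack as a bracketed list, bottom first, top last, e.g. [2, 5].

(re-executing from step 5 with the substitution; state before step 5: [-44, 0, -6, 1])
5. PUSH 40 -> [-44, 0, -6, 1, 40]
6. SWAP -> [-44, 0, -6, 40, 1]
7. PUSH 15 -> [-44, 0, -6, 40, 1, 15]

[-44, 0, -6, 40, 1, 15]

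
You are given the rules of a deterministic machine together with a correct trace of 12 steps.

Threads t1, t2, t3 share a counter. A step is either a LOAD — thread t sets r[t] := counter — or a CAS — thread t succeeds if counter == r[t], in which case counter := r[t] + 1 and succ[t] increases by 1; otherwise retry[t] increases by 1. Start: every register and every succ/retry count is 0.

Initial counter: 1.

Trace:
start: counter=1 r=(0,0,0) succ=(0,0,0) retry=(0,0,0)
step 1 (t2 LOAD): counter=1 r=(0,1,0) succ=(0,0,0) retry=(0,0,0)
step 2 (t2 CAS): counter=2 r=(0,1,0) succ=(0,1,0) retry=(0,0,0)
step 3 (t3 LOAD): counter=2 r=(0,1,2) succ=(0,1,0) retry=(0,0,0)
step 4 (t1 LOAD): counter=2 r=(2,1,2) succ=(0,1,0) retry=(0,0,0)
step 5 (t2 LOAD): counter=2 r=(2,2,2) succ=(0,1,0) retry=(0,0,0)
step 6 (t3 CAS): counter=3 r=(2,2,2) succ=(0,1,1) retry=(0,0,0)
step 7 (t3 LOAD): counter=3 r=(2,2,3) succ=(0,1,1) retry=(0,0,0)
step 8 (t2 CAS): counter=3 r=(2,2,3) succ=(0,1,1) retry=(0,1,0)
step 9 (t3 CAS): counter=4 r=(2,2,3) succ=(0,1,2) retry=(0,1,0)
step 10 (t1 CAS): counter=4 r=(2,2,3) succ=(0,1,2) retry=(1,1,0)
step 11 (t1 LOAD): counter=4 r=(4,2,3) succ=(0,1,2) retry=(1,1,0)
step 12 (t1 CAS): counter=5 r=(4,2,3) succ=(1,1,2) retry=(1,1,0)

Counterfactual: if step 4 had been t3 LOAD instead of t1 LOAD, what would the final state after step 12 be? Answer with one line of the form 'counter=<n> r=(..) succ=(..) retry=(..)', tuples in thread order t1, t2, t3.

(re-executing from step 4 with the substitution; state before step 4: counter=2 r=(0,1,2) succ=(0,1,0) retry=(0,0,0))
step 4 (t3 LOAD): counter=2 r=(0,1,2) succ=(0,1,0) retry=(0,0,0)
step 5 (t2 LOAD): counter=2 r=(0,2,2) succ=(0,1,0) retry=(0,0,0)
step 6 (t3 CAS): counter=3 r=(0,2,2) succ=(0,1,1) retry=(0,0,0)
step 7 (t3 LOAD): counter=3 r=(0,2,3) succ=(0,1,1) retry=(0,0,0)
step 8 (t2 CAS): counter=3 r=(0,2,3) succ=(0,1,1) retry=(0,1,0)
step 9 (t3 CAS): counter=4 r=(0,2,3) succ=(0,1,2) retry=(0,1,0)
step 10 (t1 CAS): counter=4 r=(0,2,3) succ=(0,1,2) retry=(1,1,0)
step 11 (t1 LOAD): counter=4 r=(4,2,3) succ=(0,1,2) retry=(1,1,0)
step 12 (t1 CAS): counter=5 r=(4,2,3) succ=(1,1,2) retry=(1,1,0)

counter=5 r=(4,2,3) succ=(1,1,2) retry=(1,1,0)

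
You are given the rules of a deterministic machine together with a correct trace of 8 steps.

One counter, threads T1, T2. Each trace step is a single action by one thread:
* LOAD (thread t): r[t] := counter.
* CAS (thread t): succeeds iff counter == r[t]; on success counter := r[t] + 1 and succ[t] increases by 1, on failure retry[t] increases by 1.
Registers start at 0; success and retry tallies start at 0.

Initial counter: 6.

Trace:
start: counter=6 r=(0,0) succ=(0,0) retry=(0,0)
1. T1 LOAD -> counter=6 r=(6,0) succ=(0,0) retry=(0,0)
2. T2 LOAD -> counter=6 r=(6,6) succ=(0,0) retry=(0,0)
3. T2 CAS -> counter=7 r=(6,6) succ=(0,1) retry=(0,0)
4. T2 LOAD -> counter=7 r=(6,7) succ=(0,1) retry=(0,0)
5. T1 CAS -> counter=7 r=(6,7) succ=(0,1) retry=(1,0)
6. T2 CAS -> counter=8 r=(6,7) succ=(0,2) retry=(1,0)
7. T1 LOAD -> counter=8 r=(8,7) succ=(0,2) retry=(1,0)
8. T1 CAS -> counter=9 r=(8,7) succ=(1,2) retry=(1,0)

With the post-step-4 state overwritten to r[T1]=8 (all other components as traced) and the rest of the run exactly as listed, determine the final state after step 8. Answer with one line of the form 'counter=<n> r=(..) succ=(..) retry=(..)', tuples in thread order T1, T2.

state after step 4 := counter=7 r=(8,7) succ=(0,1) retry=(0,0)
5. T1 CAS -> counter=7 r=(8,7) succ=(0,1) retry=(1,0)
6. T2 CAS -> counter=8 r=(8,7) succ=(0,2) retry=(1,0)
7. T1 LOAD -> counter=8 r=(8,7) succ=(0,2) retry=(1,0)
8. T1 CAS -> counter=9 r=(8,7) succ=(1,2) retry=(1,0)

counter=9 r=(8,7) succ=(1,2) retry=(1,0)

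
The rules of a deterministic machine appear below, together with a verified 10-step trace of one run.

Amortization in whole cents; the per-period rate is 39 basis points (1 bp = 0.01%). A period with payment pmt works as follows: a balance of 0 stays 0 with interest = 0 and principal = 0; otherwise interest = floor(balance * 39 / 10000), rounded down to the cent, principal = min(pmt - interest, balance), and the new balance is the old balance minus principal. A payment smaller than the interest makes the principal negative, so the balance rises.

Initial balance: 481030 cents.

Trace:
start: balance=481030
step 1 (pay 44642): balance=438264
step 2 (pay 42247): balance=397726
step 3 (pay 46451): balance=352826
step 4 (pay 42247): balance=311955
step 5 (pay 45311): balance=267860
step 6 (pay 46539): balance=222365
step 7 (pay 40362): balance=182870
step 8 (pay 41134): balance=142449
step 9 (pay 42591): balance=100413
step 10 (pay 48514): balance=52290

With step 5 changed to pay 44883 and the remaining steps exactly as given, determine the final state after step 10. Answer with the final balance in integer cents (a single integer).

52726

(re-executing from step 5 with the substitution; state before step 5: balance=311955)
step 5 (pay 44883): balance=268288
step 6 (pay 46539): balance=222795
step 7 (pay 40362): balance=183301
step 8 (pay 41134): balance=142881
step 9 (pay 42591): balance=100847
step 10 (pay 48514): balance=52726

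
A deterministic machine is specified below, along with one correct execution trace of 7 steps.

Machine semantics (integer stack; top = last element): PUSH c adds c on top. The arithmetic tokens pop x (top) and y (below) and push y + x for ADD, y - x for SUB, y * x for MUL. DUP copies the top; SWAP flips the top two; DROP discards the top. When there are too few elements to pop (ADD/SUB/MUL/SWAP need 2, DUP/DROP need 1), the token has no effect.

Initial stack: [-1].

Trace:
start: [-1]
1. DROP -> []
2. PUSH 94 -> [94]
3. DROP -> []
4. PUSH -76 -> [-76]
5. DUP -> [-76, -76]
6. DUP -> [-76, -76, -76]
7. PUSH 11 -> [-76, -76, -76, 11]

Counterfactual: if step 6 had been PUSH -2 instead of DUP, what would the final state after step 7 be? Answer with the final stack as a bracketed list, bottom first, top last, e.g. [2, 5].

[-76, -76, -2, 11]

(re-executing from step 6 with the substitution; state before step 6: [-76, -76])
6. PUSH -2 -> [-76, -76, -2]
7. PUSH 11 -> [-76, -76, -2, 11]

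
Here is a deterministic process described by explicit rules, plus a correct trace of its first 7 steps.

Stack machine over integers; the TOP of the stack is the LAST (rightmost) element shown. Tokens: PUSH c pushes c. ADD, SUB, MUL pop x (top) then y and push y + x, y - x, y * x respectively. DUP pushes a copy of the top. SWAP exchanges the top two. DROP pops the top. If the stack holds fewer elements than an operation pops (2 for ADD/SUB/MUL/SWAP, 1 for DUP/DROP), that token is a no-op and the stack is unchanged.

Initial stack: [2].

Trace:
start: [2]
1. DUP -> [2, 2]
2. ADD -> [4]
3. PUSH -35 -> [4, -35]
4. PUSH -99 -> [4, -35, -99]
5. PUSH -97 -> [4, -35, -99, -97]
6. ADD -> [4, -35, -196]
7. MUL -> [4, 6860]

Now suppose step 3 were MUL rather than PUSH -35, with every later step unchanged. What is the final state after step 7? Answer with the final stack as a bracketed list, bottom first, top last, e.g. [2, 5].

[-784]

(re-executing from step 3 with the substitution; state before step 3: [4])
3. MUL -> [4]
4. PUSH -99 -> [4, -99]
5. PUSH -97 -> [4, -99, -97]
6. ADD -> [4, -196]
7. MUL -> [-784]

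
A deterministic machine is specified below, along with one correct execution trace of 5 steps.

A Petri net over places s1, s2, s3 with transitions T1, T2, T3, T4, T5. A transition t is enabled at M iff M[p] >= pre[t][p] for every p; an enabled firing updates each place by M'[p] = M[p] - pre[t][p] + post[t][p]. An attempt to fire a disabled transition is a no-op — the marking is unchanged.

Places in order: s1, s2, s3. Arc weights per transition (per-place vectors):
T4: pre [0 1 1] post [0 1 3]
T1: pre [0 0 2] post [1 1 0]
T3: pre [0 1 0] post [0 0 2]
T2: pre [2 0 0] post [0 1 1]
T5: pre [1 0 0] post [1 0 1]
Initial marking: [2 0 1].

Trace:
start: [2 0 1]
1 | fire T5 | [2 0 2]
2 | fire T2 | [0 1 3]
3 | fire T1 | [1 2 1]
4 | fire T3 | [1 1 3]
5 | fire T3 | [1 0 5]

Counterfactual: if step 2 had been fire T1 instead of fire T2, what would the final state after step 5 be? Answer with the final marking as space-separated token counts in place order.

3 0 2

(re-executing from step 2 with the substitution; state before step 2: [2 0 2])
2 | fire T1 | [3 1 0]
3 | fire T1 | [3 1 0]
4 | fire T3 | [3 0 2]
5 | fire T3 | [3 0 2]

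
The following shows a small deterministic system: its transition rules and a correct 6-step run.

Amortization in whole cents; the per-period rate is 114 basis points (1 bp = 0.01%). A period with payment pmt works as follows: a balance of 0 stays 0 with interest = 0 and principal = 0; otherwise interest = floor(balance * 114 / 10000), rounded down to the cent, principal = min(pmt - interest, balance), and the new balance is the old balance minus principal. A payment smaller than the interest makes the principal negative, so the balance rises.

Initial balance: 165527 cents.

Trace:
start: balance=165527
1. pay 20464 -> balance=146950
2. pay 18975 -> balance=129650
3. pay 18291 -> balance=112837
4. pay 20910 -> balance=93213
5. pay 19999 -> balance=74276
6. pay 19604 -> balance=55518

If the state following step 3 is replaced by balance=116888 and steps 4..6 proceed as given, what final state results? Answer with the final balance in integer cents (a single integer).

state after step 3 := balance=116888
4. pay 20910 -> balance=97310
5. pay 19999 -> balance=78420
6. pay 19604 -> balance=59709

59709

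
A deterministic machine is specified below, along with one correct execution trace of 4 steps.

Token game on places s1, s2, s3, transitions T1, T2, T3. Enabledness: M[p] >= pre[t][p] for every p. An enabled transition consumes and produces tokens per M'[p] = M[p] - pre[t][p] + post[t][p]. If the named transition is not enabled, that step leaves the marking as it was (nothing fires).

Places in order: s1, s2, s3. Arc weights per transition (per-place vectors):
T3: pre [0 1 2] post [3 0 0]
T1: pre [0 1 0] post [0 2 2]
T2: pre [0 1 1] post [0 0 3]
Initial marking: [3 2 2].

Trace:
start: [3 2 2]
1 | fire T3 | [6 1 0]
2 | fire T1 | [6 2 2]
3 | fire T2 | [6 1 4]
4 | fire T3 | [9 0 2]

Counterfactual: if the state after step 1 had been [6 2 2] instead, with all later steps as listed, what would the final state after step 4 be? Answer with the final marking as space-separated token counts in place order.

9 1 4

state after step 1 := [6 2 2]
2 | fire T1 | [6 3 4]
3 | fire T2 | [6 2 6]
4 | fire T3 | [9 1 4]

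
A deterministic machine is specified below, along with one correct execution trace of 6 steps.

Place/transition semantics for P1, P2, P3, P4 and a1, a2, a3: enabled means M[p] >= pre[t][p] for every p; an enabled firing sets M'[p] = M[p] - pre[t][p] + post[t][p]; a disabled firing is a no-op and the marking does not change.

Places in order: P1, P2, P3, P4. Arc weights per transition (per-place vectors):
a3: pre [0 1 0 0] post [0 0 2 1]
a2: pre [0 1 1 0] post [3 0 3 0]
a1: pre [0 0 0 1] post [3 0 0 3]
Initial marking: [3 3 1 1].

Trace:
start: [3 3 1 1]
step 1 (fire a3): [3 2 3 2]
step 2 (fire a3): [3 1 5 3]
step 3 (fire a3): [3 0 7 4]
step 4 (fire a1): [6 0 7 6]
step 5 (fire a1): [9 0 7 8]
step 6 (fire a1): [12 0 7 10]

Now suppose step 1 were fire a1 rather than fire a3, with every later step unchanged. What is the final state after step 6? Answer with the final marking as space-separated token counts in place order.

15 1 5 11

(re-executing from step 1 with the substitution; state before step 1: [3 3 1 1])
step 1 (fire a1): [6 3 1 3]
step 2 (fire a3): [6 2 3 4]
step 3 (fire a3): [6 1 5 5]
step 4 (fire a1): [9 1 5 7]
step 5 (fire a1): [12 1 5 9]
step 6 (fire a1): [15 1 5 11]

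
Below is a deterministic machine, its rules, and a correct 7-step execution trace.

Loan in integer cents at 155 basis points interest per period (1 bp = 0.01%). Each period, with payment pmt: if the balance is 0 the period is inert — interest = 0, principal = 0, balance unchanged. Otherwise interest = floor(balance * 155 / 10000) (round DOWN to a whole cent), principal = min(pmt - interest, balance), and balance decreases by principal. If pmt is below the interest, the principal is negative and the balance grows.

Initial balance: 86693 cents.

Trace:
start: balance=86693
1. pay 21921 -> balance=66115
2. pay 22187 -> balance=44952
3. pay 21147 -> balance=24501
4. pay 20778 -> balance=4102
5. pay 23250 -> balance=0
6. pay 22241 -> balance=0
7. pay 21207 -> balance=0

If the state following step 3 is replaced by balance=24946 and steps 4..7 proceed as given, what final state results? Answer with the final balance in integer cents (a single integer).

state after step 3 := balance=24946
4. pay 20778 -> balance=4554
5. pay 23250 -> balance=0
6. pay 22241 -> balance=0
7. pay 21207 -> balance=0

0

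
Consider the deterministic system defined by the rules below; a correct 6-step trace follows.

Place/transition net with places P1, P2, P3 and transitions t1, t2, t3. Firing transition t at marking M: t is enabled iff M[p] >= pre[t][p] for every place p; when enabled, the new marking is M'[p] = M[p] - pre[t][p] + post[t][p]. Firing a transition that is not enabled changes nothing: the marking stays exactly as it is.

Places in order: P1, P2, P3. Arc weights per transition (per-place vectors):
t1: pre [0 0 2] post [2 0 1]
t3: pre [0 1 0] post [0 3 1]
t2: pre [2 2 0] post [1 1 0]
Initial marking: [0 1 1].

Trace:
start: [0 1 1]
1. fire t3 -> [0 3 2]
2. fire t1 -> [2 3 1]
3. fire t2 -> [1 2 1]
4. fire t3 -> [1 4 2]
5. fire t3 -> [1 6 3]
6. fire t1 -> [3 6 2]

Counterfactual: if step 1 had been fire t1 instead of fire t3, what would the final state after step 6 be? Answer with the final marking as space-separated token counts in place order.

2 5 2

(re-executing from step 1 with the substitution; state before step 1: [0 1 1])
1. fire t1 -> [0 1 1]
2. fire t1 -> [0 1 1]
3. fire t2 -> [0 1 1]
4. fire t3 -> [0 3 2]
5. fire t3 -> [0 5 3]
6. fire t1 -> [2 5 2]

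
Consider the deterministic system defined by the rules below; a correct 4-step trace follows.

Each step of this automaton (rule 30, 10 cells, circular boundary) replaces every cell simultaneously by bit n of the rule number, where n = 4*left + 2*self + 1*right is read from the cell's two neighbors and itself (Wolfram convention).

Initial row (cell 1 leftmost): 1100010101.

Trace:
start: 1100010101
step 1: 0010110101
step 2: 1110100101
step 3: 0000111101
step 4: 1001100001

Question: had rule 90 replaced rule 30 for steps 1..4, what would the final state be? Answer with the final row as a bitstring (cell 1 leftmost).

0000101101

(re-executing steps 1..4 under rule 90; state before step 1: 1100010101)
step 1: 0110100001
step 2: 0110010010
step 3: 1111101101
step 4: 0000101101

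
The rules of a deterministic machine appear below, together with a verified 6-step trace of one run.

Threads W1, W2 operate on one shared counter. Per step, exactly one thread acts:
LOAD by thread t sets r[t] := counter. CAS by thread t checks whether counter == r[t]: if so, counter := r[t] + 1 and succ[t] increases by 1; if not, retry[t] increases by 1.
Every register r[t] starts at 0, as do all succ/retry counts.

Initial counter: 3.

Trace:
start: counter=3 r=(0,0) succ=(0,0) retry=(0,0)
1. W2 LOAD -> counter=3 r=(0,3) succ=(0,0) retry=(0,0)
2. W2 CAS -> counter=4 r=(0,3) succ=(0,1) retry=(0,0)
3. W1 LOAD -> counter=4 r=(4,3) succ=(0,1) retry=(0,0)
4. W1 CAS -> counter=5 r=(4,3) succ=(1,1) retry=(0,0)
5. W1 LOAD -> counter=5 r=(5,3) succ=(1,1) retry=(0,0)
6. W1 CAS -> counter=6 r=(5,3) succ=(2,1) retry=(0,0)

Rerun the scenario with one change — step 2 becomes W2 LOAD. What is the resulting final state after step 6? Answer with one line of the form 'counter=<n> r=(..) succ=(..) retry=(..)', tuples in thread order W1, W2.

(re-executing from step 2 with the substitution; state before step 2: counter=3 r=(0,3) succ=(0,0) retry=(0,0))
2. W2 LOAD -> counter=3 r=(0,3) succ=(0,0) retry=(0,0)
3. W1 LOAD -> counter=3 r=(3,3) succ=(0,0) retry=(0,0)
4. W1 CAS -> counter=4 r=(3,3) succ=(1,0) retry=(0,0)
5. W1 LOAD -> counter=4 r=(4,3) succ=(1,0) retry=(0,0)
6. W1 CAS -> counter=5 r=(4,3) succ=(2,0) retry=(0,0)

counter=5 r=(4,3) succ=(2,0) retry=(0,0)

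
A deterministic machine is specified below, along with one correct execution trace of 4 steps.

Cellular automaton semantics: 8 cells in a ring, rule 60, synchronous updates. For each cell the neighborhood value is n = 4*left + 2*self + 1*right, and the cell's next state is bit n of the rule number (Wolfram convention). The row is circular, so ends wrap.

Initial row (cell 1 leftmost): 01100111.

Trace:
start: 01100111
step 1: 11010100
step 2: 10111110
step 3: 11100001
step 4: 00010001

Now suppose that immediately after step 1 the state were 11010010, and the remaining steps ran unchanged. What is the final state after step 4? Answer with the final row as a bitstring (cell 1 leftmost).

01010101

state after step 1 := 11010010
step 2: 10111011
step 3: 01100110
step 4: 01010101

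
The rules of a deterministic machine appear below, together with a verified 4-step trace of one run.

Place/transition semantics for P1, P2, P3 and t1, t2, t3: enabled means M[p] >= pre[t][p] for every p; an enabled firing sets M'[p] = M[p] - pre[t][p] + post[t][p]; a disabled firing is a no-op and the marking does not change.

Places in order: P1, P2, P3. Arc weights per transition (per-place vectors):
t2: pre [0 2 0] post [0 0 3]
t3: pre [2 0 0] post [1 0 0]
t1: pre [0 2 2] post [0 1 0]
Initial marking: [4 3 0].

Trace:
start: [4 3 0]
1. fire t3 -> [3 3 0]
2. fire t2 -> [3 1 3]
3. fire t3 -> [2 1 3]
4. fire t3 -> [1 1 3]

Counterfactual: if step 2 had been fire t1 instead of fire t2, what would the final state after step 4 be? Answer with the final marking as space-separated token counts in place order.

(re-executing from step 2 with the substitution; state before step 2: [3 3 0])
2. fire t1 -> [3 3 0]
3. fire t3 -> [2 3 0]
4. fire t3 -> [1 3 0]

1 3 0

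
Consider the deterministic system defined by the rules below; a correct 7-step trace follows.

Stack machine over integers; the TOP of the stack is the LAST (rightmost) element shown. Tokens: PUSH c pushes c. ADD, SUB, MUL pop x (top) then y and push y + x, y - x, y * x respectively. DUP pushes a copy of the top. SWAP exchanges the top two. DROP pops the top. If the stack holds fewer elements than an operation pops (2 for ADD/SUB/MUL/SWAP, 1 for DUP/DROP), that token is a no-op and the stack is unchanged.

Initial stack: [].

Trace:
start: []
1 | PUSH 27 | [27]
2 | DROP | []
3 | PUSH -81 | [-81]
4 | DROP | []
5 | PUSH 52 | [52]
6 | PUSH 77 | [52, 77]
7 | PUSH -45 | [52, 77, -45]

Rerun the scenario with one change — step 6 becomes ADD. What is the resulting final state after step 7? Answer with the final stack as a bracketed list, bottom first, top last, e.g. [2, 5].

(re-executing from step 6 with the substitution; state before step 6: [52])
6 | ADD | [52]
7 | PUSH -45 | [52, -45]

[52, -45]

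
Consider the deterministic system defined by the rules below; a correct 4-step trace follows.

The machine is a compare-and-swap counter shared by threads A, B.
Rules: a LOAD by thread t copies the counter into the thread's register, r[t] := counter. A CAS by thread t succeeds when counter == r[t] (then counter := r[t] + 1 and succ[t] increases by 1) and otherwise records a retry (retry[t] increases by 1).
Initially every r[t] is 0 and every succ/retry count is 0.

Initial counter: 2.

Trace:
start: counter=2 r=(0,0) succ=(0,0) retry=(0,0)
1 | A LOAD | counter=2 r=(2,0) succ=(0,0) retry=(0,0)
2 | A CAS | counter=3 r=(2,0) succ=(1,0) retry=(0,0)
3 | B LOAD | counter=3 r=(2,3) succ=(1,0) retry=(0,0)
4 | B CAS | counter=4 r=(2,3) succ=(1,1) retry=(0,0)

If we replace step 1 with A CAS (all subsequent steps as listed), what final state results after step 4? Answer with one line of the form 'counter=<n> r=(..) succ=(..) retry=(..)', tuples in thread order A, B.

(re-executing from step 1 with the substitution; state before step 1: counter=2 r=(0,0) succ=(0,0) retry=(0,0))
1 | A CAS | counter=2 r=(0,0) succ=(0,0) retry=(1,0)
2 | A CAS | counter=2 r=(0,0) succ=(0,0) retry=(2,0)
3 | B LOAD | counter=2 r=(0,2) succ=(0,0) retry=(2,0)
4 | B CAS | counter=3 r=(0,2) succ=(0,1) retry=(2,0)

counter=3 r=(0,2) succ=(0,1) retry=(2,0)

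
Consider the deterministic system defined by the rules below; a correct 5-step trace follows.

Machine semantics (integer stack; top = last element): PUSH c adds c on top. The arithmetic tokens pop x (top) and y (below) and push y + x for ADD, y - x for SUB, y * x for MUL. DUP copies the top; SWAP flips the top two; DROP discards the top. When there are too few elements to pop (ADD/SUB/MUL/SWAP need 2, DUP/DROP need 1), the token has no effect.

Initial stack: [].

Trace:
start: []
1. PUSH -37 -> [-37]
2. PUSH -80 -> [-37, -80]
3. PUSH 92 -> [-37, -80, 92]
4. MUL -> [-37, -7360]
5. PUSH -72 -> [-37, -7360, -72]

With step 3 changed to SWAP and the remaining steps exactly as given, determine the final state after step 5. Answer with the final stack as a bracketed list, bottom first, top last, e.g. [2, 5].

(re-executing from step 3 with the substitution; state before step 3: [-37, -80])
3. SWAP -> [-80, -37]
4. MUL -> [2960]
5. PUSH -72 -> [2960, -72]

[2960, -72]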